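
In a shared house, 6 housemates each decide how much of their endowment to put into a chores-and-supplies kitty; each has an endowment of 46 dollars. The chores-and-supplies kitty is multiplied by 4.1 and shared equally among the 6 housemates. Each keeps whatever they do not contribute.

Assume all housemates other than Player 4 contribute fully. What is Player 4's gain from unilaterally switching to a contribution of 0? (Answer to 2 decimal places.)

14.57 dollars

Switching from a contribution of 46 to 0 lets Player 4 keep an extra 46 dollars, but lowers the chores-and-supplies kitty by 46, which costs Player 4 their own share of that drop: 4.1/6 × 46 = 31.43.
Net gain = 46 − 31.43 = 14.57. The private return per contributed unit (0.6833) is below 1, so free-riding is indeed the best response regardless of what the others do.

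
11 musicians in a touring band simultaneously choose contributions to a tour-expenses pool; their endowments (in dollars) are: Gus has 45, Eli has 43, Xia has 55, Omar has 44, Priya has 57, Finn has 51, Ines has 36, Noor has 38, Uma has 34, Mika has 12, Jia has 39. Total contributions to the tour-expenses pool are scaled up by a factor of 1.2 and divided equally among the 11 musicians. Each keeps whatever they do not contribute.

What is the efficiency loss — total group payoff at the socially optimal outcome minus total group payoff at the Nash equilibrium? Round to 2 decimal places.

90.80 dollars

The private return per contributed unit is 1.2/11 = 0.1091 < 1 for every player regardless of endowment, so the Nash equilibrium is zero contribution and the group total is Σ E_j = 45 + 43 + 55 + 44 + 57 + 51 + 36 + 38 + 34 + 12 + 39 = 454.
Each contributed unit returns 1.200 to the group, so the social optimum is full contribution by everyone: group total = 1.200 × 454 = 544.80.
Efficiency loss = (1.200 − 1) × 454 = 90.80.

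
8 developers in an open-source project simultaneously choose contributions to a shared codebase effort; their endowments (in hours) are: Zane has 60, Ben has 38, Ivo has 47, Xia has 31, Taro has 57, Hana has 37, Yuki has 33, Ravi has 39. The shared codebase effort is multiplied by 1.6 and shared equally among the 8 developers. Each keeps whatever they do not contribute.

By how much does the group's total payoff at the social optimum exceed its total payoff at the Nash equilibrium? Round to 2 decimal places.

205.20 hours

The private return per contributed unit is 1.6/8 = 0.2000 < 1 for every player regardless of endowment, so the Nash equilibrium is zero contribution and the group total is Σ E_j = 60 + 38 + 47 + 31 + 57 + 37 + 33 + 39 = 342.
Each contributed unit returns 1.600 to the group, so the social optimum is full contribution by everyone: group total = 1.600 × 342 = 547.20.
Efficiency loss = (1.600 − 1) × 342 = 205.20.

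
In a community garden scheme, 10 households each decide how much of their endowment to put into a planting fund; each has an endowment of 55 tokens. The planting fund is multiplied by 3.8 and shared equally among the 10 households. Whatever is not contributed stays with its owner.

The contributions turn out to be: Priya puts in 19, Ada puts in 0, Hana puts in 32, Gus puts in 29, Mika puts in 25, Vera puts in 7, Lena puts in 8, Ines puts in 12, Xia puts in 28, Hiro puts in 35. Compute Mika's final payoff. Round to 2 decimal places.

Total contributed: 19 + 0 + 32 + 29 + 25 + 7 + 8 + 12 + 28 + 35 = 195.
Each receives 3.8 × 195 / 10 = 74.10 from the planting fund.
Mika keeps 55 − 25 = 30, so Mika's payoff is 30 + 74.10 = 104.10.

104.10 tokens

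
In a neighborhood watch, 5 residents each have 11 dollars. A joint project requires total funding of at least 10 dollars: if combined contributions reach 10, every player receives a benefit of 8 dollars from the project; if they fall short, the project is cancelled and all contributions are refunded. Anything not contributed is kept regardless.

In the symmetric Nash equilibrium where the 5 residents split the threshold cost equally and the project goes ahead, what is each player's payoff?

Equal share of the threshold: 10/5 = 2.
At this profile no one gains by cutting their contribution: any cut drops the total below 10, the project is cancelled, contributions are refunded, and the deviator ends with 11, which is less than 11 − 2 + 8 = 17. Contributing more than 2 just wastes the excess. So contributing exactly 2 is a best response.
Each player's payoff: 11 − 2 + 8 = 17.

17 dollars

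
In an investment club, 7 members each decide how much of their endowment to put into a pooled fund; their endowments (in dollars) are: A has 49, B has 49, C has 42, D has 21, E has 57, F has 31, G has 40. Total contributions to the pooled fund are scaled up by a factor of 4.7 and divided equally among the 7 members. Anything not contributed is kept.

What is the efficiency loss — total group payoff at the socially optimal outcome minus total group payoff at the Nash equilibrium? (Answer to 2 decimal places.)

1069.30 dollars

The private return per contributed unit is 4.7/7 = 0.6714 < 1 for every player regardless of endowment, so the Nash equilibrium is zero contribution and the group total is Σ E_j = 49 + 49 + 42 + 21 + 57 + 31 + 40 = 289.
Each contributed unit returns 4.700 to the group, so the social optimum is full contribution by everyone: group total = 4.700 × 289 = 1358.30.
Efficiency loss = (4.700 − 1) × 289 = 1069.30.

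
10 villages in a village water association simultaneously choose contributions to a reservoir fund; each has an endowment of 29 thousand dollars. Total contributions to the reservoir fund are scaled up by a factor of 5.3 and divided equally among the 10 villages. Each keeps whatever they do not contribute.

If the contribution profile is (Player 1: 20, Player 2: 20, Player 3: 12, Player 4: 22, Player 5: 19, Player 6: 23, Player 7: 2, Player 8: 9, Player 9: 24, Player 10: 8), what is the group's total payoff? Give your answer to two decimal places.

973.70 thousand dollars

Total contributed: 20 + 20 + 12 + 22 + 19 + 23 + 2 + 9 + 24 + 8 = 159; total kept: 10 × 29 − 159 = 131.
The reservoir fund pays out 5.3 × 159 = 842.70 in aggregate.
Group total = 131 + 842.70 = 973.70.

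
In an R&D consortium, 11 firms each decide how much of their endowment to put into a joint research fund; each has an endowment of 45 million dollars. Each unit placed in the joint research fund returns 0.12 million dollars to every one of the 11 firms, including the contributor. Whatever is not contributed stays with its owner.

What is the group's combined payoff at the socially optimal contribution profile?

653.40 million dollars

Each contributed unit returns 1.320 to the group as a whole (0.12 to each of 11 players), which exceeds 1, so the social optimum is full contribution: group total = 1.320 × 495 = 653.40.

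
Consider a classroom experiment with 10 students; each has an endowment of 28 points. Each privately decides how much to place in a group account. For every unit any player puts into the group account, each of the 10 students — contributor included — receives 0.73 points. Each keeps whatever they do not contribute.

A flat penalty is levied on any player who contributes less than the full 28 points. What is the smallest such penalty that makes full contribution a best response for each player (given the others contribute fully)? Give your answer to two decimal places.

Given the others contribute fully, the best deviation is to contribute 0 (any partial contribution still incurs the fine and gives up units whose private return 0.73 is below 1).
Deviating from 28 to 0 saves 28 points but forfeits the deviator's share of the drop in the group account: 0.73 × 28 = 20.44.
So the deviation gain is 28 − 20.44 = 7.56, and the fine must be at least 7.56 points to wipe it out.

7.56 points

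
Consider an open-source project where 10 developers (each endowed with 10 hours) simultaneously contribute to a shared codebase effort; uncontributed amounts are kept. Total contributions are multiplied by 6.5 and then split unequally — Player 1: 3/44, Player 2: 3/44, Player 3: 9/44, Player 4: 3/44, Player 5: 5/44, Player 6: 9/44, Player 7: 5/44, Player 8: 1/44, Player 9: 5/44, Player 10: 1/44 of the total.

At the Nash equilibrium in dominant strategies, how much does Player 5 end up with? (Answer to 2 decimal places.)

Each unit j contributes comes back to j as 6.5 × (j's share), so j prefers to contribute only if that share exceeds 1/6.5 = 0.1538; otherwise keeping the unit dominates.
Player 3 and Player 6 clear that bar, contributing 10 each; the remaining 8 contribute 0. Total contributed: 20.
Player 5 keeps 10 and receives 6.5 × 20 × 5/44 = 14.77 from the shared codebase effort, for a payoff of 24.77.

24.77 hours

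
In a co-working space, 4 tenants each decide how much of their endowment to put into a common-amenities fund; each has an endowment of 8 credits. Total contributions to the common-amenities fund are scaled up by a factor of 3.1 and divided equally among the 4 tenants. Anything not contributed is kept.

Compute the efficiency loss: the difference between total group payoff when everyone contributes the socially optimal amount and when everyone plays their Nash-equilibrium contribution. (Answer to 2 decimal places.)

67.20 credits

Each contributed unit returns 3.1/4 = 0.7750 to its contributor — below 1 — so contributing 0 is dominant for every player. At the Nash equilibrium everyone keeps their 8, and the group total is 4 × 8 = 32.
Each contributed unit returns 3.100 to the group as a whole (0.7750 to each of 4 players), which exceeds 1, so the social optimum is full contribution: group total = 3.100 × 32 = 99.20.
Efficiency loss = 99.20 − 32 = 67.20.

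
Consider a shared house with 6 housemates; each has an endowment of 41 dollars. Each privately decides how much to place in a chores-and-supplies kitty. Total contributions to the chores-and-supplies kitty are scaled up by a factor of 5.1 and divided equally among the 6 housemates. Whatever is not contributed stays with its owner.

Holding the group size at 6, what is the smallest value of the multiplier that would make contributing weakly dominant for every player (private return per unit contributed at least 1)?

A contributed unit returns (multiplier)/6 to its contributor.
This reaches 1 exactly when the multiplier is 6.

6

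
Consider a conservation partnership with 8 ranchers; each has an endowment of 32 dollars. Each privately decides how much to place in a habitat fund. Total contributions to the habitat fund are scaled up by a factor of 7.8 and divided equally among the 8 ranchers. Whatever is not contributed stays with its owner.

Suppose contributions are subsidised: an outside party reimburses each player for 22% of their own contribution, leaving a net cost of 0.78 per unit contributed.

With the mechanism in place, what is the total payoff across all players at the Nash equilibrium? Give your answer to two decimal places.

2053.12 dollars

Under the mechanism each unit contributed yields (7.8/8) / 0.78 = 1.2500 back to its contributor per unit of net cost, which exceeds 1, making full contribution the dominant choice for everyone.
At the Nash equilibrium everyone contributes 32. Group total payoff = 8 × (32 × 0.22 + 7.8 × 32) = 2053.12.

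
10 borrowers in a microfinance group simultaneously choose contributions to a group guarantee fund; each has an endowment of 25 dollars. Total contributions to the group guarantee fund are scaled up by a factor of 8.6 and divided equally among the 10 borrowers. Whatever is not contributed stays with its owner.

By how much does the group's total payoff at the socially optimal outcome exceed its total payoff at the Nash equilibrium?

1900.00 dollars

Each contributed unit returns 8.6/10 = 0.8600 to its contributor — below 1 — so contributing 0 is dominant for every player. At the Nash equilibrium everyone keeps their 25, and the group total is 10 × 25 = 250.
Each contributed unit returns 8.600 to the group as a whole (0.8600 to each of 10 players), which exceeds 1, so the social optimum is full contribution: group total = 8.600 × 250 = 2150.00.
Efficiency loss = 2150.00 − 250 = 1900.00.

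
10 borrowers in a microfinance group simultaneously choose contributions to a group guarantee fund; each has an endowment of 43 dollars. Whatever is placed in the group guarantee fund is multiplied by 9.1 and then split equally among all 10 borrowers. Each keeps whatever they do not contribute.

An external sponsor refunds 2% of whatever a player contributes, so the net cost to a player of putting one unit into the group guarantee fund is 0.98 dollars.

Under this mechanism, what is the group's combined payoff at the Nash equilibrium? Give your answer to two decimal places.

The effective private return is (9.1/10) / 0.98 = 0.9286, which is still under 1, so the mechanism doesn't change anyone's dominant strategy: zero contribution.
At the Nash equilibrium no one contributes; group total payoff = 10 × 43 = 430.

430.00 dollars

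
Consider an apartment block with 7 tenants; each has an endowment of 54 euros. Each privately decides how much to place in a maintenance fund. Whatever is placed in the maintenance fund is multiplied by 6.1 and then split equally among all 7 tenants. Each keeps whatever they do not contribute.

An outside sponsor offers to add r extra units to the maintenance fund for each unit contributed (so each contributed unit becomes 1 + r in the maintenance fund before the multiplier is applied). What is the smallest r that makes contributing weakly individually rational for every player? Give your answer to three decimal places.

With matching at rate r, one contributed unit becomes (1 + r) in the maintenance fund and returns 6.1 × (1 + r) / 7 to the contributor.
Setting this equal to 1: 1 + r = 7/6.1 = 1.1475.
So the minimum matching rate is r = 1.1475 − 1 = 0.148.

0.148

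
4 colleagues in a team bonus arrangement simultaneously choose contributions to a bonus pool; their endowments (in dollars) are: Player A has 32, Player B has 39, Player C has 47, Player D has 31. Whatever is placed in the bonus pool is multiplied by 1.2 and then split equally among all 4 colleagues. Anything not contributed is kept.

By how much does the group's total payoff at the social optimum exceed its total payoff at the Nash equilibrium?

29.80 dollars

The private return per contributed unit is 1.2/4 = 0.3000 < 1 for every player regardless of endowment, so the Nash equilibrium is zero contribution and the group total is Σ E_j = 32 + 39 + 47 + 31 = 149.
Each contributed unit returns 1.200 to the group, so the social optimum is full contribution by everyone: group total = 1.200 × 149 = 178.80.
Efficiency loss = (1.200 − 1) × 149 = 29.80.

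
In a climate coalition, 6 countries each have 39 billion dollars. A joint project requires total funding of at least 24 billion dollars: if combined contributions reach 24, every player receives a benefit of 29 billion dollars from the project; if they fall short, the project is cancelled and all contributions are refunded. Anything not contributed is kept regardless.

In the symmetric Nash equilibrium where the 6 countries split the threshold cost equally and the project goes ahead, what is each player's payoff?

64 billion dollars

Equal share of the threshold: 24/6 = 4.
At this profile no one gains by cutting their contribution: any cut drops the total below 24, the project is cancelled, contributions are refunded, and the deviator ends with 39, which is less than 39 − 4 + 29 = 64. Contributing more than 4 just wastes the excess. So contributing exactly 4 is a best response.
Each player's payoff: 39 − 4 + 29 = 64.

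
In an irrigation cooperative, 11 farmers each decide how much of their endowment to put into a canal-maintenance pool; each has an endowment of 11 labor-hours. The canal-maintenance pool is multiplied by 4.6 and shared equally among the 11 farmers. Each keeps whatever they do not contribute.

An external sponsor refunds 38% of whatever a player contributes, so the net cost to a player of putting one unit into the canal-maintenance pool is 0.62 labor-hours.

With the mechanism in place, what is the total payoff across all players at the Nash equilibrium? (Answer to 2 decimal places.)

121.00 labor-hours

With the mechanism, a contributed unit returns (4.6/11) / 0.62 = 0.6745 per unit of net cost — still below 1 — so contributing 0 remains dominant for every player.
Everyone keeps their endowment and the group total is 11 × 11 = 121.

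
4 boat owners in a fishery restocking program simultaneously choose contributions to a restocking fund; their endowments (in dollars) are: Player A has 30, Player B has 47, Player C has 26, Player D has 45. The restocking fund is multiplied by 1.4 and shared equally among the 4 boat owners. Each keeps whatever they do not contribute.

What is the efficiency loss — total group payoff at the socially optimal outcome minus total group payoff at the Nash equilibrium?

59.20 dollars

The private return per contributed unit is 1.4/4 = 0.3500 < 1 for every player regardless of endowment, so the Nash equilibrium is zero contribution and the group total is Σ E_j = 30 + 47 + 26 + 45 = 148.
Each contributed unit returns 1.400 to the group, so the social optimum is full contribution by everyone: group total = 1.400 × 148 = 207.20.
Efficiency loss = (1.400 − 1) × 148 = 59.20.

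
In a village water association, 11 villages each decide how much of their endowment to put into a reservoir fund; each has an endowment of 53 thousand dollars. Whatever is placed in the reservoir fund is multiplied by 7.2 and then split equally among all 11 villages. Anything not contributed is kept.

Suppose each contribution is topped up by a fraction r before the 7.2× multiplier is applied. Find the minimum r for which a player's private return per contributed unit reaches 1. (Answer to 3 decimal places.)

0.528

With matching at rate r, one contributed unit becomes (1 + r) in the reservoir fund and returns 7.2 × (1 + r) / 11 to the contributor.
Setting this equal to 1: 1 + r = 11/7.2 = 1.5278.
So the minimum matching rate is r = 1.5278 − 1 = 0.528.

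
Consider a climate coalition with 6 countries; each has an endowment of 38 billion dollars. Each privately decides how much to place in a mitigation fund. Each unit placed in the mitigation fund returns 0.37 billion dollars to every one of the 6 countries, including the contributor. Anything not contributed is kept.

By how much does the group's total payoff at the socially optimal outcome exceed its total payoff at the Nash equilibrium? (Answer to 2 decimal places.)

278.16 billion dollars

The private return per contributed unit is 0.37 < 1, so contributing 0 is dominant for every player. At the Nash equilibrium everyone keeps their 38, and the group total is 6 × 38 = 228.
Each contributed unit returns 2.220 to the group as a whole (0.37 to each of 6 players), which exceeds 1, so the social optimum is full contribution: group total = 2.220 × 228 = 506.16.
Efficiency loss = 506.16 − 228 = 278.16.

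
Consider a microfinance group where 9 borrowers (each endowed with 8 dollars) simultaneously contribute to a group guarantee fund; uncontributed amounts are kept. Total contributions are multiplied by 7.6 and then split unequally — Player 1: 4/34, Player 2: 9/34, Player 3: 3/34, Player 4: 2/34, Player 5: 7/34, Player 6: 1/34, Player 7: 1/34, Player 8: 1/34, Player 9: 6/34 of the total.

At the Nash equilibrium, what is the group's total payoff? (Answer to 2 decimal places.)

230.40 dollars

A player with share s gets back 7.6·s per unit contributed, so full contribution is dominant for anyone with s > 1/7.6 = 0.1316 and zero contribution is dominant for anyone below.
Player 2, Player 5 and Player 9 are above the threshold, contributing 8 each; the remaining 6 contribute 0. Total contributed: 24.
The group guarantee fund pays out 7.6 × 24 = 182.40 in total (split across the unequal shares, but the aggregate is all that matters for the group sum).
The 6 free-riders keep 8 each, adding 48. Group total = 48 + 182.40 = 230.40.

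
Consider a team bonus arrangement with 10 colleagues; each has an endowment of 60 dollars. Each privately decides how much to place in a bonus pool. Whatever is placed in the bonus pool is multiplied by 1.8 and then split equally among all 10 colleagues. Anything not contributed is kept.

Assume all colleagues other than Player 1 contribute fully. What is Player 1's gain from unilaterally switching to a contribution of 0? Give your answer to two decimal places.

49.20 dollars

Switching from a contribution of 60 to 0 lets Player 1 keep an extra 60 dollars, but lowers the bonus pool by 60, which costs Player 1 their own share of that drop: 1.8/10 × 60 = 10.80.
Net gain = 60 − 10.80 = 49.20. The private return per contributed unit (0.1800) is below 1, so free-riding is indeed the best response regardless of what the others do.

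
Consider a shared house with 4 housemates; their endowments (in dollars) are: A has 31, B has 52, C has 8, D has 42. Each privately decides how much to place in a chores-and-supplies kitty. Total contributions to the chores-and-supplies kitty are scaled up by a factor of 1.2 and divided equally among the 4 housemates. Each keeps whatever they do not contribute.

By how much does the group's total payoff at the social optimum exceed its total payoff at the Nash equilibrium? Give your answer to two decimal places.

26.60 dollars

The private return per contributed unit is 1.2/4 = 0.3000 < 1 for every player regardless of endowment, so the Nash equilibrium is zero contribution and the group total is Σ E_j = 31 + 52 + 8 + 42 = 133.
Each contributed unit returns 1.200 to the group, so the social optimum is full contribution by everyone: group total = 1.200 × 133 = 159.60.
Efficiency loss = (1.200 − 1) × 133 = 26.60.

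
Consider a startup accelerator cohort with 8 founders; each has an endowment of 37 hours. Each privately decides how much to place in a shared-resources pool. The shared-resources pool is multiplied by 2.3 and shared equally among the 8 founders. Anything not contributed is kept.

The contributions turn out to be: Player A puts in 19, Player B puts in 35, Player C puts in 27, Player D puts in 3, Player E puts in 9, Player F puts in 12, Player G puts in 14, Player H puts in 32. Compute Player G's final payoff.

Total contributed: 19 + 35 + 27 + 3 + 9 + 12 + 14 + 32 = 151.
Each receives 2.3 × 151 / 8 = 43.41 from the shared-resources pool.
Player G keeps 37 − 14 = 23, so Player G's payoff is 23 + 43.41 = 66.41.

66.41 hours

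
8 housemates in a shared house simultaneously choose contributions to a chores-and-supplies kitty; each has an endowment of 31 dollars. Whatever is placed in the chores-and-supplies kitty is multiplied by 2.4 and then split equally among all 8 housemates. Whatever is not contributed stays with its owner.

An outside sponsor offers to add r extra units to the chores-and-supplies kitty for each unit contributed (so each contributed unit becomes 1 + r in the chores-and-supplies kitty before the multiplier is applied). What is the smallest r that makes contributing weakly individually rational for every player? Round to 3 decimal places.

2.333

With matching at rate r, one contributed unit becomes (1 + r) in the chores-and-supplies kitty and returns 2.4 × (1 + r) / 8 to the contributor.
Setting this equal to 1: 1 + r = 8/2.4 = 3.3333.
So the minimum matching rate is r = 3.3333 − 1 = 2.333.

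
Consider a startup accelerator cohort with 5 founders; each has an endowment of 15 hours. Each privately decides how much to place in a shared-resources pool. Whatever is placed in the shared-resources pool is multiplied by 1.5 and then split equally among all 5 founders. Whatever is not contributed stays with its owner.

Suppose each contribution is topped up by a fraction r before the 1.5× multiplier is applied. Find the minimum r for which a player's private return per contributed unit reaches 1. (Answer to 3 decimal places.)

2.333

With matching at rate r, one contributed unit becomes (1 + r) in the shared-resources pool and returns 1.5 × (1 + r) / 5 to the contributor.
Setting this equal to 1: 1 + r = 5/1.5 = 3.3333.
So the minimum matching rate is r = 3.3333 − 1 = 2.333.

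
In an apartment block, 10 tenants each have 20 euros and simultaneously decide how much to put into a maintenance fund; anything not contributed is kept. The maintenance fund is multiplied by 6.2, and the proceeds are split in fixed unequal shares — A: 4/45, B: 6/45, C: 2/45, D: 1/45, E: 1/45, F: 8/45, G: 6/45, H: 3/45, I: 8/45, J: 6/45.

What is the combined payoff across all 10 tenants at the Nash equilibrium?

Player j's private return per contributed unit is 6.2 × (j's share). Contributing is weakly dominant for j when that share is at least 1/6.2 = 0.1613, and contributing 0 is dominant otherwise.
F and I clear that bar, contributing 20 each; the remaining 8 contribute 0. Total contributed: 40.
The maintenance fund pays out 6.2 × 40 = 248.00 in total (split across the unequal shares, but the aggregate is all that matters for the group sum).
The 8 free-riders keep 20 each, adding 160. Group total = 160 + 248.00 = 408.00.

408.00 euros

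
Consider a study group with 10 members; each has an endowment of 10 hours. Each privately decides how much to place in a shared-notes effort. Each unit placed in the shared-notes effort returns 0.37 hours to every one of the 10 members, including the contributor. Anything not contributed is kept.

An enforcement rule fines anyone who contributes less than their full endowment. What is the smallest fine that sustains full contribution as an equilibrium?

6.30 hours

Given the others contribute fully, the best deviation is to contribute 0 (any partial contribution still incurs the fine and gives up units whose private return 0.37 is below 1).
Deviating from 10 to 0 saves 10 hours but forfeits the deviator's share of the drop in the shared-notes effort: 0.37 × 10 = 3.70.
So the deviation gain is 10 − 3.70 = 6.30, and the fine must be at least 6.30 hours to wipe it out.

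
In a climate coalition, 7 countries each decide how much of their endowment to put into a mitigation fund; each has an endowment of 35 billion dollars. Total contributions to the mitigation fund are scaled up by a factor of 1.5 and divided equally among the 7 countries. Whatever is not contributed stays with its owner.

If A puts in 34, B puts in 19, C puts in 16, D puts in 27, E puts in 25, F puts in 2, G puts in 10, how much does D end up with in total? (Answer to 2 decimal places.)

36.50 billion dollars

Total contributed: 34 + 19 + 16 + 27 + 25 + 2 + 10 = 133.
Each receives 1.5 × 133 / 7 = 28.50 from the mitigation fund.
D keeps 35 − 27 = 8, so D's payoff is 8 + 28.50 = 36.50.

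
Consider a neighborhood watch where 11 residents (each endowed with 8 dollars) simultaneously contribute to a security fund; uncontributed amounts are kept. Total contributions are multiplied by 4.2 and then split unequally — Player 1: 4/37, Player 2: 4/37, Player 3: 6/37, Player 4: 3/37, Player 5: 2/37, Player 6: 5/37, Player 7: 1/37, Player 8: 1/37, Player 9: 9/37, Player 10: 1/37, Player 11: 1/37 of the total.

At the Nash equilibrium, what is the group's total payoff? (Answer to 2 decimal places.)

113.60 dollars

Each unit j contributes comes back to j as 4.2 × (j's share), so j prefers to contribute only if that share exceeds 1/4.2 = 0.2381; otherwise keeping the unit dominates.
The only share above 0.2381 is Player 9's 9/37, contributing 8; the remaining 10 contribute 0. Total contributed: 8.
The security fund pays out 4.2 × 8 = 33.60 in total (split across the unequal shares, but the aggregate is all that matters for the group sum).
The 10 free-riders keep 8 each, adding 80. Group total = 80 + 33.60 = 113.60.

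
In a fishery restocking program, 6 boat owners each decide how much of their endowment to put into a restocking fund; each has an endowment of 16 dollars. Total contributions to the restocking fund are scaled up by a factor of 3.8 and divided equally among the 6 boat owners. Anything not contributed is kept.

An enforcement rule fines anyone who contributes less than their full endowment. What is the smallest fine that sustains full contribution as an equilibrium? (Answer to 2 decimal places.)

Given the others contribute fully, the best deviation is to contribute 0 (any partial contribution still incurs the fine and gives up units whose private return 0.6333 is below 1).
Deviating from 16 to 0 saves 16 dollars but forfeits the deviator's share of the drop in the restocking fund: 3.8/6 × 16 = 10.13.
So the deviation gain is 16 − 10.13 = 5.87, and the fine must be at least 5.87 dollars to wipe it out.

5.87 dollars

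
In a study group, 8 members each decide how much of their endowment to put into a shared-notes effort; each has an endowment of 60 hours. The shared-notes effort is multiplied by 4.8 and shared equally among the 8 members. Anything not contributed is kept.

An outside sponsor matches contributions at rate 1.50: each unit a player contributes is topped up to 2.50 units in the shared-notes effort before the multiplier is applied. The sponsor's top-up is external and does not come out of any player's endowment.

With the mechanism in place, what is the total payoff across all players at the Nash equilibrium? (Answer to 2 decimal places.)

5760.00 hours

With the mechanism, a contributed unit returns 4.8 × 2.50 / 8 = 1.5000 per unit of net cost to the contributor — now above 1 — so contributing fully is weakly dominant for every player.
So the Nash equilibrium is full contribution by all 8; the group earns 4.8 × 2.50 × 480 = 5760.00.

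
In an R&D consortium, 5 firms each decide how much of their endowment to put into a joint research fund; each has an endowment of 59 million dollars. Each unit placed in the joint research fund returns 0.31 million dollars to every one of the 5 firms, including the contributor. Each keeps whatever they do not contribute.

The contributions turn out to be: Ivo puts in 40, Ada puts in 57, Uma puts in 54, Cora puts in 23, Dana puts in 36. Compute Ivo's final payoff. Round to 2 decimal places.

84.10 million dollars

Total contributed: 40 + 57 + 54 + 23 + 36 = 210.
Each receives 0.31 × 210 = 65.10 from the joint research fund.
Ivo keeps 59 − 40 = 19, so Ivo's payoff is 19 + 65.10 = 84.10.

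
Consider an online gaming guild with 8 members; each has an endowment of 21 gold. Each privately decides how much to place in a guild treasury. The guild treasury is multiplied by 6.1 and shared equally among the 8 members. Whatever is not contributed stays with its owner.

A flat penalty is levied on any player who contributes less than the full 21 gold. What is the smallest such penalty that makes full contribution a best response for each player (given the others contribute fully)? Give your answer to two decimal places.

4.99 gold

Given the others contribute fully, the best deviation is to contribute 0 (any partial contribution still incurs the fine and gives up units whose private return 0.7625 is below 1).
Deviating from 21 to 0 saves 21 gold but forfeits the deviator's share of the drop in the guild treasury: 6.1/8 × 21 = 16.01.
So the deviation gain is 21 − 16.01 = 4.99, and the fine must be at least 4.99 gold to wipe it out.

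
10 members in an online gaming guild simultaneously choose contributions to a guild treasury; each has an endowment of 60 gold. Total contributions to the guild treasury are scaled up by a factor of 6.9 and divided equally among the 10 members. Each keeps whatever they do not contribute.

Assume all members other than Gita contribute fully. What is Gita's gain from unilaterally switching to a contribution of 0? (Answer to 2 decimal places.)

18.60 gold

Switching from a contribution of 60 to 0 lets Gita keep an extra 60 gold, but lowers the guild treasury by 60, which costs Gita their own share of that drop: 6.9/10 × 60 = 41.40.
Net gain = 60 − 41.40 = 18.60. The private return per contributed unit (0.6900) is below 1, so free-riding is indeed the best response regardless of what the others do.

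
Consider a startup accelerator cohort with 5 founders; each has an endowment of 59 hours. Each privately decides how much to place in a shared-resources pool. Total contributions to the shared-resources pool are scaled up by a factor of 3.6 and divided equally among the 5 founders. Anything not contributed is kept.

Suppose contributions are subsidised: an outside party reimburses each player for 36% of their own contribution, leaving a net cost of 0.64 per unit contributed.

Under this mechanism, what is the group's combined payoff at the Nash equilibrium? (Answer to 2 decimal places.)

The effective private return per unit is now (3.6/5) / 0.64 = 1.1250 > 1, so every player's dominant strategy flips to full contribution.
So the Nash equilibrium is full contribution by all 5; the group earns 5 × (59 × 0.36 + 3.6 × 59) = 1168.20.

1168.20 hours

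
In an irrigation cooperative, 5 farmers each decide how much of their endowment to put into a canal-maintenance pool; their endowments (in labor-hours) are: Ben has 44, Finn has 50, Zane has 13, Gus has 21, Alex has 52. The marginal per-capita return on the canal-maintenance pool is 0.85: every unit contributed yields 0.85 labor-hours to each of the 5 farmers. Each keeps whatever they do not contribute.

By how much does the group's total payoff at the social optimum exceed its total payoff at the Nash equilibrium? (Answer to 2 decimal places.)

The private return per contributed unit is 0.85 < 1 for everyone, so the Nash equilibrium is zero contribution and the group total is Σ E_j = 44 + 50 + 13 + 21 + 52 = 180.
Each contributed unit returns 4.250 to the group, so the social optimum is full contribution by everyone: group total = 4.250 × 180 = 765.00.
Efficiency loss = (4.250 − 1) × 180 = 585.00.

585.00 labor-hours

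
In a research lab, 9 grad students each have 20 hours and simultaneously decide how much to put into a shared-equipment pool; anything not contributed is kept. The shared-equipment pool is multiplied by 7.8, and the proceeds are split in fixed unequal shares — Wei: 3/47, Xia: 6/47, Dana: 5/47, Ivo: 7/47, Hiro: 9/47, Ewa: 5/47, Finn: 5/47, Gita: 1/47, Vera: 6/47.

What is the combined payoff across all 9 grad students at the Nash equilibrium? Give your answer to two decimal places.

Each unit j contributes comes back to j as 7.8 × (j's share), so j prefers to contribute only if that share exceeds 1/7.8 = 0.1282; otherwise keeping the unit dominates.
Ivo and Hiro clear that bar, contributing 20 each; the remaining 7 contribute 0. Total contributed: 40.
The shared-equipment pool pays out 7.8 × 40 = 312.00 in total (split across the unequal shares, but the aggregate is all that matters for the group sum).
The 7 free-riders keep 20 each, adding 140. Group total = 140 + 312.00 = 452.00.

452.00 hours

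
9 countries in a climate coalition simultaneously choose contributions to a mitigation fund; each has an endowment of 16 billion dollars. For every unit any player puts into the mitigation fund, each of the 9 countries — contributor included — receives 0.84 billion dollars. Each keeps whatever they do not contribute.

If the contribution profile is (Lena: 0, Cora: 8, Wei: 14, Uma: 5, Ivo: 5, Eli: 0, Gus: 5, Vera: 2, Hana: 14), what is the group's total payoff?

Total contributed: 0 + 8 + 14 + 5 + 5 + 0 + 5 + 2 + 14 = 53; total kept: 9 × 16 − 53 = 91.
The mitigation fund pays out 0.84 × 9 × 53 = 400.68 in aggregate.
Group total = 91 + 400.68 = 491.68.

491.68 billion dollars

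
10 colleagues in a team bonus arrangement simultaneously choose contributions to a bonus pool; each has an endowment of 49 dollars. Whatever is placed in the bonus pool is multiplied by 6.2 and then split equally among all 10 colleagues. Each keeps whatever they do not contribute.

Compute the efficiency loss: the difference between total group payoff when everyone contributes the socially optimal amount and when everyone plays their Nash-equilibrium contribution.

Each contributed unit returns 6.2/10 = 0.6200 to its contributor — below 1 — so contributing 0 is dominant for every player. At the Nash equilibrium everyone keeps their 49, and the group total is 10 × 49 = 490.
Each contributed unit returns 6.200 to the group as a whole (0.6200 to each of 10 players), which exceeds 1, so the social optimum is full contribution: group total = 6.200 × 490 = 3038.00.
Efficiency loss = 3038.00 − 490 = 2548.00.

2548.00 dollars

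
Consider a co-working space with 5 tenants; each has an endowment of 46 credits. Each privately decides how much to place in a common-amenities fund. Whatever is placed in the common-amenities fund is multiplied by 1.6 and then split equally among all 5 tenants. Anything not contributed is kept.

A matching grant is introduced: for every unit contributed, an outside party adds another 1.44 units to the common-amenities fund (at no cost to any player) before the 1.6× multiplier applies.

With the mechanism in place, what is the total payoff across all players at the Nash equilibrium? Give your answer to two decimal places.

With the mechanism, a contributed unit returns 1.6 × 2.44 / 5 = 0.7808 per unit of net cost — still below 1 — so contributing 0 remains dominant for every player.
At the Nash equilibrium no one contributes; group total payoff = 5 × 46 = 230.

230.00 credits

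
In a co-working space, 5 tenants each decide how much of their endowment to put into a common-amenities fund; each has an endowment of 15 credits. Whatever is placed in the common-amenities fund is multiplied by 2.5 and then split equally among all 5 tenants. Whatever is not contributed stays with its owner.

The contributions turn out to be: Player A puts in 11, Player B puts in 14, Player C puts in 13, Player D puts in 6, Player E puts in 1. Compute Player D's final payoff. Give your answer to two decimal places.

31.50 credits

Total contributed: 11 + 14 + 13 + 6 + 1 = 45.
Each receives 2.5 × 45 / 5 = 22.50 from the common-amenities fund.
Player D keeps 15 − 6 = 9, so Player D's payoff is 9 + 22.50 = 31.50.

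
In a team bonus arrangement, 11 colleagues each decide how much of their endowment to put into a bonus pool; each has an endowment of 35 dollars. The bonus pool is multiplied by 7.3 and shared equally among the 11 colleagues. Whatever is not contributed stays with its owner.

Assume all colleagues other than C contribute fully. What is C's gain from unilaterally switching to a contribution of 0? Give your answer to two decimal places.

11.77 dollars

Switching from a contribution of 35 to 0 lets C keep an extra 35 dollars, but lowers the bonus pool by 35, which costs C their own share of that drop: 7.3/11 × 35 = 23.23.
Net gain = 35 − 23.23 = 11.77. The private return per contributed unit (0.6636) is below 1, so free-riding is indeed the best response regardless of what the others do.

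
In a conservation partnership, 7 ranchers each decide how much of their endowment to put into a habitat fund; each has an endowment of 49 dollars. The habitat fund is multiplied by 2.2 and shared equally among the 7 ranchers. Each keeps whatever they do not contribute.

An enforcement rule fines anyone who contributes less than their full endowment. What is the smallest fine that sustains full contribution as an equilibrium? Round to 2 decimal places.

Given the others contribute fully, the best deviation is to contribute 0 (any partial contribution still incurs the fine and gives up units whose private return 0.3143 is below 1).
Deviating from 49 to 0 saves 49 dollars but forfeits the deviator's share of the drop in the habitat fund: 2.2/7 × 49 = 15.40.
So the deviation gain is 49 − 15.40 = 33.60, and the fine must be at least 33.60 dollars to wipe it out.

33.60 dollars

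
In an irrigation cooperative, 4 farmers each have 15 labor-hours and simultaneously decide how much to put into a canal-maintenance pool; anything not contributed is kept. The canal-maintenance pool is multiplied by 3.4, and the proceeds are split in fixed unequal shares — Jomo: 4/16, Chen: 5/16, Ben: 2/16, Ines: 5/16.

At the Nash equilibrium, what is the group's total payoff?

132.00 labor-hours

For player j, contributing a unit is worthwhile iff 3.4 × (j's share) ≥ 1, i.e. iff j's share is at least 0.2941.
Chen and Ines clear that bar, contributing 15 each; the remaining 2 contribute 0. Total contributed: 30.
The canal-maintenance pool pays out 3.4 × 30 = 102.00 in total (split across the unequal shares, but the aggregate is all that matters for the group sum).
The 2 free-riders keep 15 each, adding 30. Group total = 30 + 102.00 = 132.00.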